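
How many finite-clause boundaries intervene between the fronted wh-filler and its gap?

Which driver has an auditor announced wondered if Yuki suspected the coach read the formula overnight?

"which driver" is extracted from the subject of "wondered".
Boundaries crossed, outermost first: [Ø] — 1 in total.

1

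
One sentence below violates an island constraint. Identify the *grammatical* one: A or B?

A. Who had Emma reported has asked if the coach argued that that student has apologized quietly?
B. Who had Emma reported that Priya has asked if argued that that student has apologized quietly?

A

In B, the wh-phrase is extracted from inside a wh-island (introduced by "if"), which blocks movement.
In A, the extraction path crosses only that-complement boundaries, which are transparent.
So A is grammatical.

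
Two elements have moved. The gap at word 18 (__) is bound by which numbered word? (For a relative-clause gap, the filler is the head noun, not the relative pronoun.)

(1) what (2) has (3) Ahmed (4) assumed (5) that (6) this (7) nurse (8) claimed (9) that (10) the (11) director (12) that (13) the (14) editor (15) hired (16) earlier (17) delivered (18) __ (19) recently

The marked gap is the direct object of "delivered".
Its filler is the fronted wh-phrase "what", at word 1.
(The other dependency links word 11 to a gap after word 15.)

1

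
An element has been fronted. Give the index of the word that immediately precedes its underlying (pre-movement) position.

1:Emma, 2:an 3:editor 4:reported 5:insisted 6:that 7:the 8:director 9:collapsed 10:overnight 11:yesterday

The displaced element is "Emma" (word 1).
It is linked across 1 clause boundary (Ø).
It functions as the subject of "insisted", so the gap sits immediately after word 4 ("reported").
Base order: An editor reported that Emma insisted that the director collapsed overnight yesterday.

4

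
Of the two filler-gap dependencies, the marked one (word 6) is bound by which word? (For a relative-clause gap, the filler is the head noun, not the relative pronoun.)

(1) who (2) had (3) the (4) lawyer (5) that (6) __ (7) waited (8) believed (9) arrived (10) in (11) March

The marked gap is inside the relative clause, the subject of "waited".
Its filler is the head noun "lawyer" (via "that"), at word 4.
(The other dependency links word 1 to a gap after word 8.)

4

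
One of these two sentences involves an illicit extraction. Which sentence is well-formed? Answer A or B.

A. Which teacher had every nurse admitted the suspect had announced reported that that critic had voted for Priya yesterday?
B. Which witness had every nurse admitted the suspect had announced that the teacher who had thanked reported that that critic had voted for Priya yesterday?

In B, the wh-phrase is extracted from inside a complex-NP island (relative clause) (introduced by "who"), which blocks movement.
In A, the extraction path crosses only that-complement boundaries, which are transparent.
So A is grammatical.

A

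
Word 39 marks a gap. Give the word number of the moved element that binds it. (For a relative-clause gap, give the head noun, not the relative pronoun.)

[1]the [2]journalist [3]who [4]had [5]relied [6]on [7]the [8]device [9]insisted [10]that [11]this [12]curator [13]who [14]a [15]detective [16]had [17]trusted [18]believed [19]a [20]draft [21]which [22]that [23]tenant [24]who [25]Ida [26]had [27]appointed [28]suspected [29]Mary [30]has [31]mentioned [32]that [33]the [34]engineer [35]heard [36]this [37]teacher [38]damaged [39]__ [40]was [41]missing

20

The gap at 39 is the object of "damaged", inside a relative clause.
The relative pronoun is "which" (word 21); it is bound by the head noun immediately before it.
Its filler is the head noun "draft", at word 20.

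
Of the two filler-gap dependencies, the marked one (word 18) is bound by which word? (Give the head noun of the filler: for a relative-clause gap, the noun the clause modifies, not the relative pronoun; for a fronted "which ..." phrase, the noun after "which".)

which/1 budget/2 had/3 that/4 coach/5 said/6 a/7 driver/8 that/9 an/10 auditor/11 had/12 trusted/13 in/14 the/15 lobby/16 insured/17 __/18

2

The marked gap is the direct object of "insured".
Its filler is the fronted wh-phrase "which budget", at word 2.
(The other dependency links word 8 to a gap after word 13.)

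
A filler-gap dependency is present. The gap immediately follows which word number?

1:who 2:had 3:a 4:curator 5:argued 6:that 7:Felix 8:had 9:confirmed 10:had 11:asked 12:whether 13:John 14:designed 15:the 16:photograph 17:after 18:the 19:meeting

The displaced element is "who" (word 1).
It is linked across 2 clause boundaries (that → Ø).
It functions as the subject of "asked", so the gap sits immediately after word 9 ("confirmed").
Base order: A curator had argued that Felix had confirmed that who had asked whether John designed the photograph after the meeting.

9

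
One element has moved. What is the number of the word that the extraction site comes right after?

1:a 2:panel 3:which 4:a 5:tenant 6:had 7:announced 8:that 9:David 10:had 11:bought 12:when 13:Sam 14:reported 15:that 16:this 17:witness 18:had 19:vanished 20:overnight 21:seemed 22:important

11

The displaced element is "a panel" (word 2).
It is linked across 1 clause boundary (that).
It functions as the direct object of "bought", so the gap sits immediately after word 11 ("bought").
Base order: A tenant had announced that David had bought a panel when Sam reported that this witness had vanished overnight.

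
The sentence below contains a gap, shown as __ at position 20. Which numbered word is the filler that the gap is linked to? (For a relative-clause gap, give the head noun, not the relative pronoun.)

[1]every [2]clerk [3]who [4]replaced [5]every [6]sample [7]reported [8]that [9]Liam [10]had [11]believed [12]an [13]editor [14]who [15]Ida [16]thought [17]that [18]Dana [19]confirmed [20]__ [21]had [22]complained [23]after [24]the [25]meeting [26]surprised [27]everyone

13

The gap at 20 is the subject of "complained", inside a relative clause.
The relative pronoun is "who" (word 14); it is bound by the head noun immediately before it.
Its filler is the head noun "editor", at word 13.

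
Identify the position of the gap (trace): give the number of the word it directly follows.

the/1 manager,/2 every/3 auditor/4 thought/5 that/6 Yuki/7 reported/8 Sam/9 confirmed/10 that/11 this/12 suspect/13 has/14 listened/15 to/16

16

The displaced element is "the manager" (word 2).
It is linked across 3 clause boundaries (that → Ø → that).
It functions as the object of the preposition "to" of "listened", so the gap sits immediately after word 16 ("to").
Base order: Every auditor thought that Yuki reported Sam confirmed that this suspect has listened to the manager.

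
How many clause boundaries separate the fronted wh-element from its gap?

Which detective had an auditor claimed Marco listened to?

1

"which detective" is extracted from the PP object of "listened".
Boundaries crossed, outermost first: [Ø] — 1 in total.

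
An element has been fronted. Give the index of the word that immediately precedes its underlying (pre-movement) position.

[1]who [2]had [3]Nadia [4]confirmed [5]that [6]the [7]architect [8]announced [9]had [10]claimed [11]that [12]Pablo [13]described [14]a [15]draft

The displaced element is "who" (word 1).
It is linked across 2 clause boundaries (that → Ø).
It functions as the subject of "claimed", so the gap sits immediately after word 8 ("announced").
Base order: Nadia had confirmed that the architect announced who had claimed that Pablo described a draft.

8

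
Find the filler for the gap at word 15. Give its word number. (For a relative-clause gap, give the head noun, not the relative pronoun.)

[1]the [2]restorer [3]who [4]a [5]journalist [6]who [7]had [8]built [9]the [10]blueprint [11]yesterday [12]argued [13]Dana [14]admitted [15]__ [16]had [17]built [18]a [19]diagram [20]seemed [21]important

2

The gap at 15 is the subject of "built", inside a relative clause.
The relative pronoun is "who" (word 3); it is bound by the head noun immediately before it.
Its filler is the head noun "restorer", at word 2.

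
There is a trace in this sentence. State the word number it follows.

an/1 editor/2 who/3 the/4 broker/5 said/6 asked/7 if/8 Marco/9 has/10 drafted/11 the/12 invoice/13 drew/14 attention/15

6

The displaced element is "an editor" (word 2).
It is linked across 1 clause boundary (Ø).
It functions as the subject of "asked", so the gap sits immediately after word 6 ("said").
Base order: The broker said that an editor asked if Marco has drafted the invoice.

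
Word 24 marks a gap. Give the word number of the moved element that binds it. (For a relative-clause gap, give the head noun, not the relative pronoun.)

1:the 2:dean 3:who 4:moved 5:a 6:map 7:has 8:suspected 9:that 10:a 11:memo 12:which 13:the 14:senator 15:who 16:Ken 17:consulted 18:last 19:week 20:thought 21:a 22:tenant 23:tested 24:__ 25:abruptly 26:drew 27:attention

11

The gap at 24 is the object of "tested", inside a relative clause.
The relative pronoun is "which" (word 12); it is bound by the head noun immediately before it.
Its filler is the head noun "memo", at word 11.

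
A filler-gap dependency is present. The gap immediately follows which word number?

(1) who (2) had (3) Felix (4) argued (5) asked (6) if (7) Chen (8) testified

The displaced element is "who" (word 1).
It is linked across 1 clause boundary (Ø).
It functions as the subject of "asked", so the gap sits immediately after word 4 ("argued").
Base order: Felix had argued that who asked if Chen testified.

4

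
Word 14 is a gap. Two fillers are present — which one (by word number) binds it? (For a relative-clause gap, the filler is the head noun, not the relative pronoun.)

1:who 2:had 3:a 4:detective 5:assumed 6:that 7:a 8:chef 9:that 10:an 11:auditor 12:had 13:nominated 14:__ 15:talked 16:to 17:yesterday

8

The marked gap is inside the relative clause, the direct object of "nominated".
Its filler is the head noun "chef" (via "that"), at word 8.
(The other dependency links word 1 to a gap after word 16.)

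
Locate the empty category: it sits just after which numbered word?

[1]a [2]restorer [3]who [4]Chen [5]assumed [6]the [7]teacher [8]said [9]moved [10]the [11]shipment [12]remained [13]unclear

The displaced element is "a restorer" (word 2).
It is linked across 2 clause boundaries (Ø → Ø).
It functions as the subject of "moved", so the gap sits immediately after word 8 ("said").
Base order: Chen assumed the teacher said that a restorer moved the shipment.

8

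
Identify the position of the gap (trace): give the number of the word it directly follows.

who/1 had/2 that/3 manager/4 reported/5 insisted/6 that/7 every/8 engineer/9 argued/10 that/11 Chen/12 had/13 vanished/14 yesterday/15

The displaced element is "who" (word 1).
It is linked across 1 clause boundary (Ø).
It functions as the subject of "insisted", so the gap sits immediately after word 5 ("reported").
Base order: That manager had reported that who insisted that every engineer argued that Chen had vanished yesterday.

5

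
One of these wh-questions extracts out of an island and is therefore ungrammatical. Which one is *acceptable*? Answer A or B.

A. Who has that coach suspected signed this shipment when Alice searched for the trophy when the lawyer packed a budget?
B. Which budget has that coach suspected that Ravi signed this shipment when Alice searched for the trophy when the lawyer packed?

In B, the wh-phrase is extracted from inside an adjunct island (introduced by "when"), which blocks movement.
In A, the extraction path crosses only that-complement boundaries, which are transparent.
So A is grammatical.

A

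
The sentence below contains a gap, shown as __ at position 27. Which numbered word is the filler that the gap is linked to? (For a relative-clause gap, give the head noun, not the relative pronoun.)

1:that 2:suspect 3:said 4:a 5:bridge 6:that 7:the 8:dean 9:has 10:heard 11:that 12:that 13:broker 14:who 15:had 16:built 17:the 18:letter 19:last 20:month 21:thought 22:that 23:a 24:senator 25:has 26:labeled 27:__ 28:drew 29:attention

The gap at 27 is the object of "labeled", inside a relative clause.
The relative pronoun is "that" (word 6); it is bound by the head noun immediately before it.
Its filler is the head noun "bridge", at word 5.

5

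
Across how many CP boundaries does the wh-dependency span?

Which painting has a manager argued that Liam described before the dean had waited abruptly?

1

"which painting" is extracted from the object of "described".
Boundaries crossed, outermost first: [that] — 1 in total.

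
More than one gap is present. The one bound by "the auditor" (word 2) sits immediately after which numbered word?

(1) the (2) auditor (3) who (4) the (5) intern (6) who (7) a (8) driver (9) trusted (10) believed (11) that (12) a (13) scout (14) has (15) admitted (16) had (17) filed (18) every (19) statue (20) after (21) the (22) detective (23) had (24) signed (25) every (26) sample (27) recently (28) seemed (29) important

The displaced element is "the auditor" (word 2).
It is linked across 2 clause boundaries (that → Ø).
It functions as the subject of "filed", so the gap sits immediately after word 15 ("admitted").
Base order: The intern who a driver trusted believed that a scout has admitted that the auditor had filed every statue after the detective had signed every sample recently.

15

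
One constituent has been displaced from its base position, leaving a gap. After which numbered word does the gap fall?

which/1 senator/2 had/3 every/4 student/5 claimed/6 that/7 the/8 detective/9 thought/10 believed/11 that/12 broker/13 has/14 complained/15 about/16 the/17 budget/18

10

The displaced element is "which senator" (word 2).
It is linked across 2 clause boundaries (that → Ø).
It functions as the subject of "believed", so the gap sits immediately after word 10 ("thought").
Base order: Every student had claimed that the detective thought that which senator believed that broker has complained about the budget.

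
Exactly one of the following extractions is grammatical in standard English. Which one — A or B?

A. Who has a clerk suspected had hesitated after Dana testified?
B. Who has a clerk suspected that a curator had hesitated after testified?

A

In B, the wh-phrase is extracted from inside an adjunct island (introduced by "after"), which blocks movement.
In A, the extraction path crosses only that-complement boundaries, which are transparent.
So A is grammatical.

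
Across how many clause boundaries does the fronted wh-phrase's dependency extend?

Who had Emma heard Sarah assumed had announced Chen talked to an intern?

"who" is extracted from the subject of "announced".
Boundaries crossed, outermost first: [Ø], [Ø] — 2 in total.

2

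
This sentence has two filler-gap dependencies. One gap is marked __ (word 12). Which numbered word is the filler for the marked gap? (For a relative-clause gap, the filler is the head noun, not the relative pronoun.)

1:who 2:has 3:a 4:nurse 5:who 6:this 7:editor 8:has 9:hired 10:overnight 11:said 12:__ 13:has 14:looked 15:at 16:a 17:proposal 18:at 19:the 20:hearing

1

The marked gap is the subject of "looked".
Its filler is the fronted wh-phrase "who", at word 1.
(The other dependency links word 4 to a gap after word 9.)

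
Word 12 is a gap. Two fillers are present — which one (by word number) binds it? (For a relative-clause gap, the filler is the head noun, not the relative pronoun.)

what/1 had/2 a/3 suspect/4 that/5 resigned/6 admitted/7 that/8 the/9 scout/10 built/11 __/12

The marked gap is the direct object of "built".
Its filler is the fronted wh-phrase "what", at word 1.
(The other dependency links word 4 to a gap after word 5.)

1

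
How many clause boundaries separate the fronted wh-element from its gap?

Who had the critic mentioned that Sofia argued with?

1

"who" is extracted from the PP object of "argued".
Boundaries crossed, outermost first: [that] — 1 in total.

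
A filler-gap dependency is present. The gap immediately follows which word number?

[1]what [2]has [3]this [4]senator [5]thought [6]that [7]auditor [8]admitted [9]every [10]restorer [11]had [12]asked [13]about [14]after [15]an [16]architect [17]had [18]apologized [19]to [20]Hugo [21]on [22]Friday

The displaced element is "what" (word 1).
It is linked across 2 clause boundaries (Ø → Ø).
It functions as the object of the preposition "about" of "asked", so the gap sits immediately after word 13 ("about").
Base order: This senator has thought that auditor admitted every restorer had asked about what after an architect had apologized to Hugo on Friday.

13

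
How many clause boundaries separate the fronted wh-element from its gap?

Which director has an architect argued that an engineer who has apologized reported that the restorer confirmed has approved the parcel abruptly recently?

3

"which director" is extracted from the subject of "approved".
Boundaries crossed, outermost first: [that], [that], [Ø] — 3 in total.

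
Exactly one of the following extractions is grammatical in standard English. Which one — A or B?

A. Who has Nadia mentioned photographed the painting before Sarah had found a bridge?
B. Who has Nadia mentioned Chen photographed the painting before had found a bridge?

A

In B, the wh-phrase is extracted from inside an adjunct island (introduced by "before"), which blocks movement.
In A, the extraction path crosses only that-complement boundaries, which are transparent.
So A is grammatical.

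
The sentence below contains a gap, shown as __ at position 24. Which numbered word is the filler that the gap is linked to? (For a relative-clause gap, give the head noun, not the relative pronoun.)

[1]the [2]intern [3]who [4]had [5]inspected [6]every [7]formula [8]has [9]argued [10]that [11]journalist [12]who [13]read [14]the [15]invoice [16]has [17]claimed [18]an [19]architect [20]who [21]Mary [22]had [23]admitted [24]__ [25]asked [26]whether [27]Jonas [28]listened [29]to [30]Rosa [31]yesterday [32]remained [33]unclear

19

The gap at 24 is the subject of "asked", inside a relative clause.
The relative pronoun is "who" (word 20); it is bound by the head noun immediately before it.
Its filler is the head noun "architect", at word 19.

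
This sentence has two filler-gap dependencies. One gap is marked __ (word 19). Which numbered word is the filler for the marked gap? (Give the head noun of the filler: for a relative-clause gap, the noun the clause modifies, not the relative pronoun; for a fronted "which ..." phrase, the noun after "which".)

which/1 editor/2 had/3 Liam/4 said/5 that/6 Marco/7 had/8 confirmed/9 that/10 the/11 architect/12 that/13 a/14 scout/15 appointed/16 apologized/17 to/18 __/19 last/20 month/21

2

The marked gap is the object of the preposition "to" of "apologized".
Its filler is the fronted wh-phrase "which editor", at word 2.
(The other dependency links word 12 to a gap after word 16.)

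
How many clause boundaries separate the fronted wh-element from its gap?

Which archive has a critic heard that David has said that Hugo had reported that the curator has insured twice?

3

"which archive" is extracted from the object of "insured".
Boundaries crossed, outermost first: [that], [that], [that] — 3 in total.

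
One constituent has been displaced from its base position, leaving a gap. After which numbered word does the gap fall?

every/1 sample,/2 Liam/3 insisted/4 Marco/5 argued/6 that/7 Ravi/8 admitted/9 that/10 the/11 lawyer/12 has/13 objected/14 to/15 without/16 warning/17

The displaced element is "every sample" (word 2).
It is linked across 3 clause boundaries (Ø → that → that).
It functions as the object of the preposition "to" of "objected", so the gap sits immediately after word 15 ("to").
Base order: Liam insisted Marco argued that Ravi admitted that the lawyer has objected to every sample without warning.

15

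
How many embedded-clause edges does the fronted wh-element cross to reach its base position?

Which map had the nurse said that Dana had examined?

1

"which map" is extracted from the object of "examined".
Boundaries crossed, outermost first: [that] — 1 in total.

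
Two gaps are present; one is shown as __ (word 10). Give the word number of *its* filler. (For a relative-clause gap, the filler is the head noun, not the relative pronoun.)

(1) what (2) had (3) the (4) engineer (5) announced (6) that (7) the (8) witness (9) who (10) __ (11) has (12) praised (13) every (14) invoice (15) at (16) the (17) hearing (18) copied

The marked gap is inside the relative clause, the subject of "praised".
Its filler is the head noun "witness" (via "who"), at word 8.
(The other dependency links word 1 to a gap after word 18.)

8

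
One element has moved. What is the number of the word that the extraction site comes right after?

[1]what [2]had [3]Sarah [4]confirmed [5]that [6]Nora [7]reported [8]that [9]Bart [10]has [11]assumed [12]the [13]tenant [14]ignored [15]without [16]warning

14

The displaced element is "what" (word 1).
It is linked across 3 clause boundaries (that → that → Ø).
It functions as the direct object of "ignored", so the gap sits immediately after word 14 ("ignored").
Base order: Sarah had confirmed that Nora reported that Bart has assumed the tenant ignored what without warning.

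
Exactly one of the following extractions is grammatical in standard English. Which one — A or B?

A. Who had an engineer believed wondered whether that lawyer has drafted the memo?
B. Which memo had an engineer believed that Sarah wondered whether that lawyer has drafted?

In B, the wh-phrase is extracted from inside a wh-island (introduced by "whether"), which blocks movement.
In A, the extraction path crosses only that-complement boundaries, which are transparent.
So A is grammatical.

A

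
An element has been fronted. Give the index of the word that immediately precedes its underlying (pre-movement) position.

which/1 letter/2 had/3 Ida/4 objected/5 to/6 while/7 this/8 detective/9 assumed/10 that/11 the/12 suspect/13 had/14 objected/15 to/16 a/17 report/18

The displaced element is "which letter" (word 2).
It functions as the object of the preposition "to" of "objected", so the gap sits immediately after word 6 ("to").
Base order: Ida had objected to which letter while this detective assumed that the suspect had objected to a report.

6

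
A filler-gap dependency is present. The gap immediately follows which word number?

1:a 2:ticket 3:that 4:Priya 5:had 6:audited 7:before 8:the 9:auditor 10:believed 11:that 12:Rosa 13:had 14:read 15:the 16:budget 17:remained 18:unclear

6

The displaced element is "a ticket" (word 2).
It functions as the direct object of "audited", so the gap sits immediately after word 6 ("audited").
Base order: Priya had audited a ticket before the auditor believed that Rosa had read the budget.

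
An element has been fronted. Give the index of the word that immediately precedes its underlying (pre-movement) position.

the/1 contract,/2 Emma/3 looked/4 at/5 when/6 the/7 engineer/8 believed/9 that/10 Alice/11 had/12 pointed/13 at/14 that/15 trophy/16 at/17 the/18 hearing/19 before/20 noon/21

5

The displaced element is "the contract" (word 2).
It functions as the object of the preposition "at" of "looked", so the gap sits immediately after word 5 ("at").
Base order: Emma looked at the contract when the engineer believed that Alice had pointed at that trophy at the hearing before noon.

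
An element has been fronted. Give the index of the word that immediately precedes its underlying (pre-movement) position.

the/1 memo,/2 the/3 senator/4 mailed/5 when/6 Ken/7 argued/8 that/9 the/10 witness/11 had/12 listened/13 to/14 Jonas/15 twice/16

The displaced element is "the memo" (word 2).
It functions as the direct object of "mailed", so the gap sits immediately after word 5 ("mailed").
Base order: The senator mailed the memo when Ken argued that the witness had listened to Jonas twice.

5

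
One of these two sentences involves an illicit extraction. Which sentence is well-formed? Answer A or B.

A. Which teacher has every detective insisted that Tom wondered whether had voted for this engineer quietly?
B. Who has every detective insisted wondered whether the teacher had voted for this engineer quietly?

In A, the wh-phrase is extracted from inside a wh-island (introduced by "whether"), which blocks movement.
In B, the extraction path crosses only that-complement boundaries, which are transparent.
So B is grammatical.

B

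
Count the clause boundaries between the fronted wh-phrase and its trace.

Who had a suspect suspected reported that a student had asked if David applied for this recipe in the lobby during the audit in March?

"who" is extracted from the subject of "reported".
Boundaries crossed, outermost first: [Ø] — 1 in total.

1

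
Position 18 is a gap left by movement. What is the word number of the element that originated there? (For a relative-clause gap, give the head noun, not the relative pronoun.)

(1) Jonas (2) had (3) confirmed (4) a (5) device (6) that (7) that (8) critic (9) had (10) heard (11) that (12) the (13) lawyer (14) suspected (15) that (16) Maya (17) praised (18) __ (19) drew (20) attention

5

The gap at 18 is the object of "praised", inside a relative clause.
The relative pronoun is "that" (word 6); it is bound by the head noun immediately before it.
Its filler is the head noun "device", at word 5.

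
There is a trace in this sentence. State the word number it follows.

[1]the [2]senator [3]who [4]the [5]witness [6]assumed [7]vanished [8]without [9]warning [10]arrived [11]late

The displaced element is "the senator" (word 2).
It is linked across 1 clause boundary (Ø).
It functions as the subject of "vanished", so the gap sits immediately after word 6 ("assumed").
Base order: The witness assumed that the senator vanished without warning.

6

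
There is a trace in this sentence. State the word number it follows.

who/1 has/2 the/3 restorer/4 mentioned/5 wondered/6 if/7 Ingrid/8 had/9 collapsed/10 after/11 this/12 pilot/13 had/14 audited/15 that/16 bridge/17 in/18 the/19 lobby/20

The displaced element is "who" (word 1).
It is linked across 1 clause boundary (Ø).
It functions as the subject of "wondered", so the gap sits immediately after word 5 ("mentioned").
Base order: The restorer has mentioned that who wondered if Ingrid had collapsed after this pilot had audited that bridge in the lobby.

5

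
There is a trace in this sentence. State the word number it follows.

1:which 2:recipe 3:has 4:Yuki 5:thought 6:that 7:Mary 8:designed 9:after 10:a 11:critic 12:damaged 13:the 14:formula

The displaced element is "which recipe" (word 2).
It is linked across 1 clause boundary (that).
It functions as the direct object of "designed", so the gap sits immediately after word 8 ("designed").
Base order: Yuki has thought that Mary designed which recipe after a critic damaged the formula.

8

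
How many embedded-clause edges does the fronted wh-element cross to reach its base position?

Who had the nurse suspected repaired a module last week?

1

"who" is extracted from the subject of "repaired".
Boundaries crossed, outermost first: [Ø] — 1 in total.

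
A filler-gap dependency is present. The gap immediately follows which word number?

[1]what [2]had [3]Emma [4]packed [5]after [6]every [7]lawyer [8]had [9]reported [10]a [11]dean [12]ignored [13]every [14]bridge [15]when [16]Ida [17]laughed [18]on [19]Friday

4

The displaced element is "what" (word 1).
It functions as the direct object of "packed", so the gap sits immediately after word 4 ("packed").
Base order: Emma had packed what after every lawyer had reported a dean ignored every bridge when Ida laughed on Friday.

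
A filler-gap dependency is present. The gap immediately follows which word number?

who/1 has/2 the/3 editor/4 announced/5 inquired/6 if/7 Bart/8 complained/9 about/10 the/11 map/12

The displaced element is "who" (word 1).
It is linked across 1 clause boundary (Ø).
It functions as the subject of "inquired", so the gap sits immediately after word 5 ("announced").
Base order: The editor has announced who inquired if Bart complained about the map.

5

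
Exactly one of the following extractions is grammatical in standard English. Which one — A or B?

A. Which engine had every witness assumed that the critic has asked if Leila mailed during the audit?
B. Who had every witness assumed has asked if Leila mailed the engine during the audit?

In A, the wh-phrase is extracted from inside a wh-island (introduced by "if"), which blocks movement.
In B, the extraction path crosses only that-complement boundaries, which are transparent.
So B is grammatical.

B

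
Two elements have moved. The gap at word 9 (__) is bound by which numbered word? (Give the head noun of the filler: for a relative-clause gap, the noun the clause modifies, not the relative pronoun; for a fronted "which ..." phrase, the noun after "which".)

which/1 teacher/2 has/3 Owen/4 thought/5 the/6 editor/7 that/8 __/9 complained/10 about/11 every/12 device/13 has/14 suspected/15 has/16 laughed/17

The marked gap is inside the relative clause, the subject of "complained".
Its filler is the head noun "editor" (via "that"), at word 7.
(The other dependency links word 2 to a gap after word 15.)

7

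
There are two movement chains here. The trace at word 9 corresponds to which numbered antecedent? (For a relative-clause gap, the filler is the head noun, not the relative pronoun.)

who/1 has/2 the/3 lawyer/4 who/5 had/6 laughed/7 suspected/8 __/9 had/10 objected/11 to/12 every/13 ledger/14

1

The marked gap is the subject of "objected".
Its filler is the fronted wh-phrase "who", at word 1.
(The other dependency links word 4 to a gap after word 5.)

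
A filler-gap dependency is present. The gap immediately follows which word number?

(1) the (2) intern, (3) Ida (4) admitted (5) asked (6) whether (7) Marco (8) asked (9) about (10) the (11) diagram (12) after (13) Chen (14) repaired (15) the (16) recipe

4

The displaced element is "the intern" (word 2).
It is linked across 1 clause boundary (Ø).
It functions as the subject of "asked", so the gap sits immediately after word 4 ("admitted").
Base order: Ida admitted that the intern asked whether Marco asked about the diagram after Chen repaired the recipe.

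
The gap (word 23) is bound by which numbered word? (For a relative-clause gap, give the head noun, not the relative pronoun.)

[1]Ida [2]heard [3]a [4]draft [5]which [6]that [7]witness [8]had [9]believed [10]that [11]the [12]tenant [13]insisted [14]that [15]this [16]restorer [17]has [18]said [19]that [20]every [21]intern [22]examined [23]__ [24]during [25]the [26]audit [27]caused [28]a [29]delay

The gap at 23 is the object of "examined", inside a relative clause.
The relative pronoun is "which" (word 5); it is bound by the head noun immediately before it.
Its filler is the head noun "draft", at word 4.

4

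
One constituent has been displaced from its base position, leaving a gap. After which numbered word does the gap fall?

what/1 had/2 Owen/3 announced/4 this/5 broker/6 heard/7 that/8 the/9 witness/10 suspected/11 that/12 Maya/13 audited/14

The displaced element is "what" (word 1).
It is linked across 3 clause boundaries (Ø → that → that).
It functions as the direct object of "audited", so the gap sits immediately after word 14 ("audited").
Base order: Owen had announced this broker heard that the witness suspected that Maya audited what.

14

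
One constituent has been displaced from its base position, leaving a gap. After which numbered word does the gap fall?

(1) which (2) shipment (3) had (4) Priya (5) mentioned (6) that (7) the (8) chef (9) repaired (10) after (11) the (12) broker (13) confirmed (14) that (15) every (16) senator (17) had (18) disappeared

The displaced element is "which shipment" (word 2).
It is linked across 1 clause boundary (that).
It functions as the direct object of "repaired", so the gap sits immediately after word 9 ("repaired").
Base order: Priya had mentioned that the chef repaired which shipment after the broker confirmed that every senator had disappeared.

9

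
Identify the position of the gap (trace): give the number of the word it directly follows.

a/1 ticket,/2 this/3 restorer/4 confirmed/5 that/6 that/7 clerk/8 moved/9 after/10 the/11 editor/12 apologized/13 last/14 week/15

9

The displaced element is "a ticket" (word 2).
It is linked across 1 clause boundary (that).
It functions as the direct object of "moved", so the gap sits immediately after word 9 ("moved").
Base order: This restorer confirmed that that clerk moved a ticket after the editor apologized last week.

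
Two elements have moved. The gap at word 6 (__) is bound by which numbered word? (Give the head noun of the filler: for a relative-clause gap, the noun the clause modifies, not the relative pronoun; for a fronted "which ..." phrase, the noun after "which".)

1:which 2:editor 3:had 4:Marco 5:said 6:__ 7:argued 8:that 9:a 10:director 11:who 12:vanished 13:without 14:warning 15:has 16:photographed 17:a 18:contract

2

The marked gap is the subject of "argued".
Its filler is the fronted wh-phrase "which editor", at word 2.
(The other dependency links word 10 to a gap after word 11.)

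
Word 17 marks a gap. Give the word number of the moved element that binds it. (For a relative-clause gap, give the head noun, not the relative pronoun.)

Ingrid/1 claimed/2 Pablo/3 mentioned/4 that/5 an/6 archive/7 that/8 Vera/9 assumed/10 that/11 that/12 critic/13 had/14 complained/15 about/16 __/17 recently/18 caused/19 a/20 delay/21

The gap at 17 is the prepositional object of "complained", inside a relative clause.
The relative pronoun is "that" (word 8); it is bound by the head noun immediately before it.
Its filler is the head noun "archive", at word 7.

7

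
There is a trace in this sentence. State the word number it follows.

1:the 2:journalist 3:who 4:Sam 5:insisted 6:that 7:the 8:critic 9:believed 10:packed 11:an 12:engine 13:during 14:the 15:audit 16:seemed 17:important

9

The displaced element is "the journalist" (word 2).
It is linked across 2 clause boundaries (that → Ø).
It functions as the subject of "packed", so the gap sits immediately after word 9 ("believed").
Base order: Sam insisted that the critic believed the journalist packed an engine during the audit.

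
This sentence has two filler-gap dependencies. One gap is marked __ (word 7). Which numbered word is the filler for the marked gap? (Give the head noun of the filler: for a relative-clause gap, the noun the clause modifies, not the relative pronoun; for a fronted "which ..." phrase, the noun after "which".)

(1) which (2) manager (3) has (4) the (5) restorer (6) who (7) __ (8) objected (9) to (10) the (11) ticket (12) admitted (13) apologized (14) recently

The marked gap is inside the relative clause, the subject of "objected".
Its filler is the head noun "restorer" (via "who"), at word 5.
(The other dependency links word 2 to a gap after word 12.)

5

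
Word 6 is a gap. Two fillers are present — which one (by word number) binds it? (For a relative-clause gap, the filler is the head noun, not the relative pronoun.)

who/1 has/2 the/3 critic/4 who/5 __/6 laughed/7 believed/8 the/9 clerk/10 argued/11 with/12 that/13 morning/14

4

The marked gap is inside the relative clause, the subject of "laughed".
Its filler is the head noun "critic" (via "who"), at word 4.
(The other dependency links word 1 to a gap after word 12.)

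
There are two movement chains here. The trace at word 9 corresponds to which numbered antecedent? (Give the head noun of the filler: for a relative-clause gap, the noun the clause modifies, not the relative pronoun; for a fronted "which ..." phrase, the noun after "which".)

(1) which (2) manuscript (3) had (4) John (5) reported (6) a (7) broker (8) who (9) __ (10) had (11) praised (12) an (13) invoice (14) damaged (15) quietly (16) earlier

7

The marked gap is inside the relative clause, the subject of "praised".
Its filler is the head noun "broker" (via "who"), at word 7.
(The other dependency links word 2 to a gap after word 14.)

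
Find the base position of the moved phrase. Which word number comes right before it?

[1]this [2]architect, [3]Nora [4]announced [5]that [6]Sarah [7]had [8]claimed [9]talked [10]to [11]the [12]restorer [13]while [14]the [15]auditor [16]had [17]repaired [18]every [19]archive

8

The displaced element is "this architect" (word 2).
It is linked across 2 clause boundaries (that → Ø).
It functions as the subject of "talked", so the gap sits immediately after word 8 ("claimed").
Base order: Nora announced that Sarah had claimed that this architect talked to the restorer while the auditor had repaired every archive.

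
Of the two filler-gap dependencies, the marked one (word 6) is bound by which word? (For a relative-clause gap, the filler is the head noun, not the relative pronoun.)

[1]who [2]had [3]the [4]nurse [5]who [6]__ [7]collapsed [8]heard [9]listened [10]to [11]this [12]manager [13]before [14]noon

The marked gap is inside the relative clause, the subject of "collapsed".
Its filler is the head noun "nurse" (via "who"), at word 4.
(The other dependency links word 1 to a gap after word 8.)

4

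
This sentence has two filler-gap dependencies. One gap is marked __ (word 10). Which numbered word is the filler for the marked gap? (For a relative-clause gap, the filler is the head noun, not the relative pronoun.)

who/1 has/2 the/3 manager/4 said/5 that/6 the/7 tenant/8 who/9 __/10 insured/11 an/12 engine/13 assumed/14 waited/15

The marked gap is inside the relative clause, the subject of "insured".
Its filler is the head noun "tenant" (via "who"), at word 8.
(The other dependency links word 1 to a gap after word 14.)

8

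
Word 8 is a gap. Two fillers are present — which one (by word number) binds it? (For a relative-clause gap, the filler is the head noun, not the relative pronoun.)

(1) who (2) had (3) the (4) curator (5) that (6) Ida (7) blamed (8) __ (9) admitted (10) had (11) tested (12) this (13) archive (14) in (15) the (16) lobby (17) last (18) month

The marked gap is inside the relative clause, the direct object of "blamed".
Its filler is the head noun "curator" (via "that"), at word 4.
(The other dependency links word 1 to a gap after word 9.)

4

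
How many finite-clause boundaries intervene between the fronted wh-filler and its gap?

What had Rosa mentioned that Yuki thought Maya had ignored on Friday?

"what" is extracted from the object of "ignored".
Boundaries crossed, outermost first: [that], [Ø] — 2 in total.

2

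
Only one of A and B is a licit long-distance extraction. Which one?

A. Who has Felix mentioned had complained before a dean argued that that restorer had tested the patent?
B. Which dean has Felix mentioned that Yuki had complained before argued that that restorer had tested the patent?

A

In B, the wh-phrase is extracted from inside an adjunct island (introduced by "before"), which blocks movement.
In A, the extraction path crosses only that-complement boundaries, which are transparent.
So A is grammatical.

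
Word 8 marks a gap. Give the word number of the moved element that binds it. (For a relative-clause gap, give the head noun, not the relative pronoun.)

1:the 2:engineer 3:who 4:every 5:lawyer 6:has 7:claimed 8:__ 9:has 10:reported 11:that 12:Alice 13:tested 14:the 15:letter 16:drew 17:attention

The gap at 8 is the subject of "reported", inside a relative clause.
The relative pronoun is "who" (word 3); it is bound by the head noun immediately before it.
Its filler is the head noun "engineer", at word 2.

2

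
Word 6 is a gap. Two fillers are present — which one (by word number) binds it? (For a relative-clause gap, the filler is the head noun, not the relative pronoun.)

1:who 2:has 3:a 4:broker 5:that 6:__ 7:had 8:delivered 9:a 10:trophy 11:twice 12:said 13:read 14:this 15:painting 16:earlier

4

The marked gap is inside the relative clause, the subject of "delivered".
Its filler is the head noun "broker" (via "that"), at word 4.
(The other dependency links word 1 to a gap after word 12.)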